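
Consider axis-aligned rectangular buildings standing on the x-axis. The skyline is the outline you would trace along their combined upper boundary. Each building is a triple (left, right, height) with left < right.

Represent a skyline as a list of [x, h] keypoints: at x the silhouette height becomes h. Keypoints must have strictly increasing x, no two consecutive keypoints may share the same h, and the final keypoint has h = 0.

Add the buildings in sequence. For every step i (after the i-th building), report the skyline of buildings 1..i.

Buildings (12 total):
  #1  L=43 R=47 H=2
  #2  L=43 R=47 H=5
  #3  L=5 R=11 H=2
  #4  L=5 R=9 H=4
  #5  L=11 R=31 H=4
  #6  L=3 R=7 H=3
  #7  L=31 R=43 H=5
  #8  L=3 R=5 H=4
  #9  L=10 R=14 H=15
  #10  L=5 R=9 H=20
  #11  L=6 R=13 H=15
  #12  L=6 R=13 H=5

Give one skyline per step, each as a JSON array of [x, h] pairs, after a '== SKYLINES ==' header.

== SKYLINES ==
[[43,2],[47,0]]
[[43,5],[47,0]]
[[5,2],[11,0],[43,5],[47,0]]
[[5,4],[9,2],[11,0],[43,5],[47,0]]
[[5,4],[9,2],[11,4],[31,0],[43,5],[47,0]]
[[3,3],[5,4],[9,2],[11,4],[31,0],[43,5],[47,0]]
[[3,3],[5,4],[9,2],[11,4],[31,5],[47,0]]
[[3,4],[9,2],[11,4],[31,5],[47,0]]
[[3,4],[9,2],[10,15],[14,4],[31,5],[47,0]]
[[3,4],[5,20],[9,2],[10,15],[14,4],[31,5],[47,0]]
[[3,4],[5,20],[9,15],[14,4],[31,5],[47,0]]
[[3,4],[5,20],[9,15],[14,4],[31,5],[47,0]]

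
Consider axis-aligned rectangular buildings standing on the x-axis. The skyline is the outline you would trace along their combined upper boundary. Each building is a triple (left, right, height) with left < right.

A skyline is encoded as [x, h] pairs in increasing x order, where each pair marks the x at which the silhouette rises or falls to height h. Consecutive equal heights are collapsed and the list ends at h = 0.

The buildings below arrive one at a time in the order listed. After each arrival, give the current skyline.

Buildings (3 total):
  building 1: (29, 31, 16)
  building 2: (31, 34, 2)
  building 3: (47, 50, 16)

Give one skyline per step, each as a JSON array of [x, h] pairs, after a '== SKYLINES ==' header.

== SKYLINES ==
[[29,16],[31,0]]
[[29,16],[31,2],[34,0]]
[[29,16],[31,2],[34,0],[47,16],[50,0]]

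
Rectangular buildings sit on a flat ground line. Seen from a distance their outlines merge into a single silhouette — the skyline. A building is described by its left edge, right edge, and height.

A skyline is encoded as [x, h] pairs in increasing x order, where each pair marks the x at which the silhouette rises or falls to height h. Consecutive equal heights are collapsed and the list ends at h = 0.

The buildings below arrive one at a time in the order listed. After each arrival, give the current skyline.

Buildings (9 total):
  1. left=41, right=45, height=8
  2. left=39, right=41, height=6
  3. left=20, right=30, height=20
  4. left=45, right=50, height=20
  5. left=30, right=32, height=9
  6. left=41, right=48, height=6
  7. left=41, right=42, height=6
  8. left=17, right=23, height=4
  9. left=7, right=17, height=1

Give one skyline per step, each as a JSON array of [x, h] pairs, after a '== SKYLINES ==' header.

== SKYLINES ==
[[41,8],[45,0]]
[[39,6],[41,8],[45,0]]
[[20,20],[30,0],[39,6],[41,8],[45,0]]
[[20,20],[30,0],[39,6],[41,8],[45,20],[50,0]]
[[20,20],[30,9],[32,0],[39,6],[41,8],[45,20],[50,0]]
[[20,20],[30,9],[32,0],[39,6],[41,8],[45,20],[50,0]]
[[20,20],[30,9],[32,0],[39,6],[41,8],[45,20],[50,0]]
[[17,4],[20,20],[30,9],[32,0],[39,6],[41,8],[45,20],[50,0]]
[[7,1],[17,4],[20,20],[30,9],[32,0],[39,6],[41,8],[45,20],[50,0]]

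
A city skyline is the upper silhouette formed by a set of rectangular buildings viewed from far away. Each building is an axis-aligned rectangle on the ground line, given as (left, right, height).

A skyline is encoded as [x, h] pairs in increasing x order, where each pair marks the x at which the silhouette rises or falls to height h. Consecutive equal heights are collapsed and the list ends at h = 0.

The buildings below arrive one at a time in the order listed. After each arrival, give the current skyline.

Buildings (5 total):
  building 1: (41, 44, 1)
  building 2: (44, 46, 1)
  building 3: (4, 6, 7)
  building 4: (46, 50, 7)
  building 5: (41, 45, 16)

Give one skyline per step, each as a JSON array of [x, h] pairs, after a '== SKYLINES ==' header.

== SKYLINES ==
[[41,1],[44,0]]
[[41,1],[46,0]]
[[4,7],[6,0],[41,1],[46,0]]
[[4,7],[6,0],[41,1],[46,7],[50,0]]
[[4,7],[6,0],[41,16],[45,1],[46,7],[50,0]]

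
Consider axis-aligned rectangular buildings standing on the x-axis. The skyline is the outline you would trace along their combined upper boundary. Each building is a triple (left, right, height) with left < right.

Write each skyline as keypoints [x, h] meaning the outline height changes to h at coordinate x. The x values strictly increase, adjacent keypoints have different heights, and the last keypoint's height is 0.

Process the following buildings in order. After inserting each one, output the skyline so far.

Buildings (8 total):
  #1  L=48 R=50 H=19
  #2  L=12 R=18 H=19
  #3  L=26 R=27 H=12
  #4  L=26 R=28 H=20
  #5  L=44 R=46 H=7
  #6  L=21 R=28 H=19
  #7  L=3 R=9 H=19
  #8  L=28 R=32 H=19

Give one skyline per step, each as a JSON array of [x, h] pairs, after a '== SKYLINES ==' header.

== SKYLINES ==
[[48,19],[50,0]]
[[12,19],[18,0],[48,19],[50,0]]
[[12,19],[18,0],[26,12],[27,0],[48,19],[50,0]]
[[12,19],[18,0],[26,20],[28,0],[48,19],[50,0]]
[[12,19],[18,0],[26,20],[28,0],[44,7],[46,0],[48,19],[50,0]]
[[12,19],[18,0],[21,19],[26,20],[28,0],[44,7],[46,0],[48,19],[50,0]]
[[3,19],[9,0],[12,19],[18,0],[21,19],[26,20],[28,0],[44,7],[46,0],[48,19],[50,0]]
[[3,19],[9,0],[12,19],[18,0],[21,19],[26,20],[28,19],[32,0],[44,7],[46,0],[48,19],[50,0]]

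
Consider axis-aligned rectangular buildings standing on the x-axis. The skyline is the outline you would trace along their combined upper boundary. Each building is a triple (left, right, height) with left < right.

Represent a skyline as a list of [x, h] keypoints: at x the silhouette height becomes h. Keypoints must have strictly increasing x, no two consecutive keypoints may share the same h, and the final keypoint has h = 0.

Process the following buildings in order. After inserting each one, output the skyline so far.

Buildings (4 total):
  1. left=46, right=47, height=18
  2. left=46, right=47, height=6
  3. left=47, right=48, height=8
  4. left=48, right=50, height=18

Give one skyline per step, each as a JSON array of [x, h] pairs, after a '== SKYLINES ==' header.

== SKYLINES ==
[[46,18],[47,0]]
[[46,18],[47,0]]
[[46,18],[47,8],[48,0]]
[[46,18],[47,8],[48,18],[50,0]]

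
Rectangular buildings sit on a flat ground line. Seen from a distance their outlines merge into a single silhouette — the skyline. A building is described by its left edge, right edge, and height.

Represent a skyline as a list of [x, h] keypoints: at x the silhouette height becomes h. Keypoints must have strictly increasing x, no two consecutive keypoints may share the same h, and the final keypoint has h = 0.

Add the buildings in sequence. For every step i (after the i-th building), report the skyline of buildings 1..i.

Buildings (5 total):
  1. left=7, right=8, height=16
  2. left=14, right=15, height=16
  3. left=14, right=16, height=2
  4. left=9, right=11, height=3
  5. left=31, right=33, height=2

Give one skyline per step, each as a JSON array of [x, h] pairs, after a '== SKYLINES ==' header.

== SKYLINES ==
[[7,16],[8,0]]
[[7,16],[8,0],[14,16],[15,0]]
[[7,16],[8,0],[14,16],[15,2],[16,0]]
[[7,16],[8,0],[9,3],[11,0],[14,16],[15,2],[16,0]]
[[7,16],[8,0],[9,3],[11,0],[14,16],[15,2],[16,0],[31,2],[33,0]]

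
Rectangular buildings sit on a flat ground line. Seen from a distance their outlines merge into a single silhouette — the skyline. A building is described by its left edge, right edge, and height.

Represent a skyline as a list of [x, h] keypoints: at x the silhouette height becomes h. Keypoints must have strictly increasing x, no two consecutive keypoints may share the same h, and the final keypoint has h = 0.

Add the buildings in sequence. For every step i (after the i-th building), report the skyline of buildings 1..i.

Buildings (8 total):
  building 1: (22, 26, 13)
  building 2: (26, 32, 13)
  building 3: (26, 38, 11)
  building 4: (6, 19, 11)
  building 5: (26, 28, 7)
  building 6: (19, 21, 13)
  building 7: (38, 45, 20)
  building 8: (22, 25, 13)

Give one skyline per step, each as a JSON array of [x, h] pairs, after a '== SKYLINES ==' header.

== SKYLINES ==
[[22,13],[26,0]]
[[22,13],[32,0]]
[[22,13],[32,11],[38,0]]
[[6,11],[19,0],[22,13],[32,11],[38,0]]
[[6,11],[19,0],[22,13],[32,11],[38,0]]
[[6,11],[19,13],[21,0],[22,13],[32,11],[38,0]]
[[6,11],[19,13],[21,0],[22,13],[32,11],[38,20],[45,0]]
[[6,11],[19,13],[21,0],[22,13],[32,11],[38,20],[45,0]]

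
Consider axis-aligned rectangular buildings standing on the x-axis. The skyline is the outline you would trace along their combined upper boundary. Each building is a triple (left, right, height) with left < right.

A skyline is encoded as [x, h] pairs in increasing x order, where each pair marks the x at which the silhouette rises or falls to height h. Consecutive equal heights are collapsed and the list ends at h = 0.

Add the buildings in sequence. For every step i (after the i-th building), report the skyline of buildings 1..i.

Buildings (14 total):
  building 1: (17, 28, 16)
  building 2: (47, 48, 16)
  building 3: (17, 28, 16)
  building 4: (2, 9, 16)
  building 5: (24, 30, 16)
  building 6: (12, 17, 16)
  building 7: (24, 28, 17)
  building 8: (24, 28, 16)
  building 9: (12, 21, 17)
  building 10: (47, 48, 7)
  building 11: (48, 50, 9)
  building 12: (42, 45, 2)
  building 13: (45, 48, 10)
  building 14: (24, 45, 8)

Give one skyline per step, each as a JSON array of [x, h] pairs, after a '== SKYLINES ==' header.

== SKYLINES ==
[[17,16],[28,0]]
[[17,16],[28,0],[47,16],[48,0]]
[[17,16],[28,0],[47,16],[48,0]]
[[2,16],[9,0],[17,16],[28,0],[47,16],[48,0]]
[[2,16],[9,0],[17,16],[30,0],[47,16],[48,0]]
[[2,16],[9,0],[12,16],[30,0],[47,16],[48,0]]
[[2,16],[9,0],[12,16],[24,17],[28,16],[30,0],[47,16],[48,0]]
[[2,16],[9,0],[12,16],[24,17],[28,16],[30,0],[47,16],[48,0]]
[[2,16],[9,0],[12,17],[21,16],[24,17],[28,16],[30,0],[47,16],[48,0]]
[[2,16],[9,0],[12,17],[21,16],[24,17],[28,16],[30,0],[47,16],[48,0]]
[[2,16],[9,0],[12,17],[21,16],[24,17],[28,16],[30,0],[47,16],[48,9],[50,0]]
[[2,16],[9,0],[12,17],[21,16],[24,17],[28,16],[30,0],[42,2],[45,0],[47,16],[48,9],[50,0]]
[[2,16],[9,0],[12,17],[21,16],[24,17],[28,16],[30,0],[42,2],[45,10],[47,16],[48,9],[50,0]]
[[2,16],[9,0],[12,17],[21,16],[24,17],[28,16],[30,8],[45,10],[47,16],[48,9],[50,0]]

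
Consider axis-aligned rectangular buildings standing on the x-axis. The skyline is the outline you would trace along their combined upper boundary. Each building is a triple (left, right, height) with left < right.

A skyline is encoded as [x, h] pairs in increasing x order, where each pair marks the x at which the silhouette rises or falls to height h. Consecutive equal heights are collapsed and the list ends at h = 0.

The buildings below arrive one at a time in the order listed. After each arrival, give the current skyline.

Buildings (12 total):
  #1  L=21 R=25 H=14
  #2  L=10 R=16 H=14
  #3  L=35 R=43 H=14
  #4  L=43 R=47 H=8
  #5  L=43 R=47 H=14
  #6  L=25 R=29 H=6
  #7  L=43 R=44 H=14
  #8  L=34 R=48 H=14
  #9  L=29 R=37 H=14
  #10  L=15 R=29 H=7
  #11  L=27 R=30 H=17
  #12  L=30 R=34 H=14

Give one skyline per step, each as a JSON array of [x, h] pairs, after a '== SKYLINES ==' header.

== SKYLINES ==
[[21,14],[25,0]]
[[10,14],[16,0],[21,14],[25,0]]
[[10,14],[16,0],[21,14],[25,0],[35,14],[43,0]]
[[10,14],[16,0],[21,14],[25,0],[35,14],[43,8],[47,0]]
[[10,14],[16,0],[21,14],[25,0],[35,14],[47,0]]
[[10,14],[16,0],[21,14],[25,6],[29,0],[35,14],[47,0]]
[[10,14],[16,0],[21,14],[25,6],[29,0],[35,14],[47,0]]
[[10,14],[16,0],[21,14],[25,6],[29,0],[34,14],[48,0]]
[[10,14],[16,0],[21,14],[25,6],[29,14],[48,0]]
[[10,14],[16,7],[21,14],[25,7],[29,14],[48,0]]
[[10,14],[16,7],[21,14],[25,7],[27,17],[30,14],[48,0]]
[[10,14],[16,7],[21,14],[25,7],[27,17],[30,14],[48,0]]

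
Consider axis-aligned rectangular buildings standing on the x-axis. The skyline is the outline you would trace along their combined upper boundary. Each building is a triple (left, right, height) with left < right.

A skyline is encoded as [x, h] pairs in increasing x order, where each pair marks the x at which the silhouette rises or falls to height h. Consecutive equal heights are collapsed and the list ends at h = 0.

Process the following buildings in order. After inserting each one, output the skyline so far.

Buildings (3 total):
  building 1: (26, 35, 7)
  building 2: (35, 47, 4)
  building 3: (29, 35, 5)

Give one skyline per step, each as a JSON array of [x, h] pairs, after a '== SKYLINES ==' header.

== SKYLINES ==
[[26,7],[35,0]]
[[26,7],[35,4],[47,0]]
[[26,7],[35,4],[47,0]]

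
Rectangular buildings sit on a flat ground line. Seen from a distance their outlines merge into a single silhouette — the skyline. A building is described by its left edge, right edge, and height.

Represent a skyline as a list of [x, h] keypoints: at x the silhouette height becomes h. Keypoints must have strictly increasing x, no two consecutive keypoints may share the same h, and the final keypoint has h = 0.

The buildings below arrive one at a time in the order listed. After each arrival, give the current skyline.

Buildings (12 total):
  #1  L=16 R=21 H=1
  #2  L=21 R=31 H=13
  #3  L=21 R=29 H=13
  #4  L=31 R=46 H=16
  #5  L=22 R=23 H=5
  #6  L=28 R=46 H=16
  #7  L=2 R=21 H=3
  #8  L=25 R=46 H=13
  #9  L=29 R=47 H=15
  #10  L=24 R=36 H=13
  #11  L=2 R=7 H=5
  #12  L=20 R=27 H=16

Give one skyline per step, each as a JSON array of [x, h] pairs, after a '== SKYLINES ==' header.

== SKYLINES ==
[[16,1],[21,0]]
[[16,1],[21,13],[31,0]]
[[16,1],[21,13],[31,0]]
[[16,1],[21,13],[31,16],[46,0]]
[[16,1],[21,13],[31,16],[46,0]]
[[16,1],[21,13],[28,16],[46,0]]
[[2,3],[21,13],[28,16],[46,0]]
[[2,3],[21,13],[28,16],[46,0]]
[[2,3],[21,13],[28,16],[46,15],[47,0]]
[[2,3],[21,13],[28,16],[46,15],[47,0]]
[[2,5],[7,3],[21,13],[28,16],[46,15],[47,0]]
[[2,5],[7,3],[20,16],[27,13],[28,16],[46,15],[47,0]]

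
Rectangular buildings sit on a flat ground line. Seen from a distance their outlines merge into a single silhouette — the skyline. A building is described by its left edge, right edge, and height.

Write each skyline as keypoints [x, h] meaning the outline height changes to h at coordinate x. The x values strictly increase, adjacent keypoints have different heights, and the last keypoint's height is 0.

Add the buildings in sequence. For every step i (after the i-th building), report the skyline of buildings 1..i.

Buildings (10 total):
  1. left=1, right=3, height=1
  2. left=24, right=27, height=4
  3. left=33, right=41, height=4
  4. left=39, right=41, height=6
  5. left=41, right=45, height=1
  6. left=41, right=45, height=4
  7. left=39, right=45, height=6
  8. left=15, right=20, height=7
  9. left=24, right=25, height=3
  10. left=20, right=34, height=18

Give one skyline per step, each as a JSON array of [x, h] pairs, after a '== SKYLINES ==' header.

== SKYLINES ==
[[1,1],[3,0]]
[[1,1],[3,0],[24,4],[27,0]]
[[1,1],[3,0],[24,4],[27,0],[33,4],[41,0]]
[[1,1],[3,0],[24,4],[27,0],[33,4],[39,6],[41,0]]
[[1,1],[3,0],[24,4],[27,0],[33,4],[39,6],[41,1],[45,0]]
[[1,1],[3,0],[24,4],[27,0],[33,4],[39,6],[41,4],[45,0]]
[[1,1],[3,0],[24,4],[27,0],[33,4],[39,6],[45,0]]
[[1,1],[3,0],[15,7],[20,0],[24,4],[27,0],[33,4],[39,6],[45,0]]
[[1,1],[3,0],[15,7],[20,0],[24,4],[27,0],[33,4],[39,6],[45,0]]
[[1,1],[3,0],[15,7],[20,18],[34,4],[39,6],[45,0]]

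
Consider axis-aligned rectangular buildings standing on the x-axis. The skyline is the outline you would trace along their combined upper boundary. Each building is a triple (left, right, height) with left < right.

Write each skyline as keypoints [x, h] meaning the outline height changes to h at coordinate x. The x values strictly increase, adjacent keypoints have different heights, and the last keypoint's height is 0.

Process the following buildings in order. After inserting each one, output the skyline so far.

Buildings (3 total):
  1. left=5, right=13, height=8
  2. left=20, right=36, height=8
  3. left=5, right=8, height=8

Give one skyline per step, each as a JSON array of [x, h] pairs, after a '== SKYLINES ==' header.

== SKYLINES ==
[[5,8],[13,0]]
[[5,8],[13,0],[20,8],[36,0]]
[[5,8],[13,0],[20,8],[36,0]]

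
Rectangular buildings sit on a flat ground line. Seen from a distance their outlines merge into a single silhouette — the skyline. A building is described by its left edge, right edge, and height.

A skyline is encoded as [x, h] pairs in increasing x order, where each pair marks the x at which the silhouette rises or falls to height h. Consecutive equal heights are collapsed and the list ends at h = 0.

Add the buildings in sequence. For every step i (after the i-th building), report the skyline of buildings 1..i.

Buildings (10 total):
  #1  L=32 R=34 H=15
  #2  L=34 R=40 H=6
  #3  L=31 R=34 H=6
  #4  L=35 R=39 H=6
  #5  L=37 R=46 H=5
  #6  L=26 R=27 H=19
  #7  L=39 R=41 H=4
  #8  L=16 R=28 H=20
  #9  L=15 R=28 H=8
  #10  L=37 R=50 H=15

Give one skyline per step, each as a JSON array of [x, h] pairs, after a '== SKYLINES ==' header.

== SKYLINES ==
[[32,15],[34,0]]
[[32,15],[34,6],[40,0]]
[[31,6],[32,15],[34,6],[40,0]]
[[31,6],[32,15],[34,6],[40,0]]
[[31,6],[32,15],[34,6],[40,5],[46,0]]
[[26,19],[27,0],[31,6],[32,15],[34,6],[40,5],[46,0]]
[[26,19],[27,0],[31,6],[32,15],[34,6],[40,5],[46,0]]
[[16,20],[28,0],[31,6],[32,15],[34,6],[40,5],[46,0]]
[[15,8],[16,20],[28,0],[31,6],[32,15],[34,6],[40,5],[46,0]]
[[15,8],[16,20],[28,0],[31,6],[32,15],[34,6],[37,15],[50,0]]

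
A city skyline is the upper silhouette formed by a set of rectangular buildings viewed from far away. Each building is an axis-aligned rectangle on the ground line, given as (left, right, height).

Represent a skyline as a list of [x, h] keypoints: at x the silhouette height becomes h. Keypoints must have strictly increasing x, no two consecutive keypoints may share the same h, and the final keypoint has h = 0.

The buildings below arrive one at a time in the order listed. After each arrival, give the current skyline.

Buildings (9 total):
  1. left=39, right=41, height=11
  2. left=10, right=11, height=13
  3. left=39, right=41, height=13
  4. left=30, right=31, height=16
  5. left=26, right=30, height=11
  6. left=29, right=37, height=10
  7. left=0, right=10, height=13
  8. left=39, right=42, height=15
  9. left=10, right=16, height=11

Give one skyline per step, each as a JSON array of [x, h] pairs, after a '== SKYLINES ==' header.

== SKYLINES ==
[[39,11],[41,0]]
[[10,13],[11,0],[39,11],[41,0]]
[[10,13],[11,0],[39,13],[41,0]]
[[10,13],[11,0],[30,16],[31,0],[39,13],[41,0]]
[[10,13],[11,0],[26,11],[30,16],[31,0],[39,13],[41,0]]
[[10,13],[11,0],[26,11],[30,16],[31,10],[37,0],[39,13],[41,0]]
[[0,13],[11,0],[26,11],[30,16],[31,10],[37,0],[39,13],[41,0]]
[[0,13],[11,0],[26,11],[30,16],[31,10],[37,0],[39,15],[42,0]]
[[0,13],[11,11],[16,0],[26,11],[30,16],[31,10],[37,0],[39,15],[42,0]]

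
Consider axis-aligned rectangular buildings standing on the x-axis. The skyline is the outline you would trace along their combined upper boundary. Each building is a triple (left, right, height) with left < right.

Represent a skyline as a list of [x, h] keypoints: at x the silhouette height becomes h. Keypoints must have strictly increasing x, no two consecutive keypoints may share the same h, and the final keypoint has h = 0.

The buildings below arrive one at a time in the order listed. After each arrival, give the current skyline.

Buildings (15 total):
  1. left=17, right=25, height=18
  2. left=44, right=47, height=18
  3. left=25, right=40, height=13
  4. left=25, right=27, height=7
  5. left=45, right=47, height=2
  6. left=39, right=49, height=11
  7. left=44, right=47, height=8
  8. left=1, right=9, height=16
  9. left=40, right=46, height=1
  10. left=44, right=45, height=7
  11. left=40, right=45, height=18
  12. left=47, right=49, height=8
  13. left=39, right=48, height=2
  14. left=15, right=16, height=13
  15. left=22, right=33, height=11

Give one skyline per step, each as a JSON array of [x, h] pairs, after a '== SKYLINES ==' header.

== SKYLINES ==
[[17,18],[25,0]]
[[17,18],[25,0],[44,18],[47,0]]
[[17,18],[25,13],[40,0],[44,18],[47,0]]
[[17,18],[25,13],[40,0],[44,18],[47,0]]
[[17,18],[25,13],[40,0],[44,18],[47,0]]
[[17,18],[25,13],[40,11],[44,18],[47,11],[49,0]]
[[17,18],[25,13],[40,11],[44,18],[47,11],[49,0]]
[[1,16],[9,0],[17,18],[25,13],[40,11],[44,18],[47,11],[49,0]]
[[1,16],[9,0],[17,18],[25,13],[40,11],[44,18],[47,11],[49,0]]
[[1,16],[9,0],[17,18],[25,13],[40,11],[44,18],[47,11],[49,0]]
[[1,16],[9,0],[17,18],[25,13],[40,18],[47,11],[49,0]]
[[1,16],[9,0],[17,18],[25,13],[40,18],[47,11],[49,0]]
[[1,16],[9,0],[17,18],[25,13],[40,18],[47,11],[49,0]]
[[1,16],[9,0],[15,13],[16,0],[17,18],[25,13],[40,18],[47,11],[49,0]]
[[1,16],[9,0],[15,13],[16,0],[17,18],[25,13],[40,18],[47,11],[49,0]]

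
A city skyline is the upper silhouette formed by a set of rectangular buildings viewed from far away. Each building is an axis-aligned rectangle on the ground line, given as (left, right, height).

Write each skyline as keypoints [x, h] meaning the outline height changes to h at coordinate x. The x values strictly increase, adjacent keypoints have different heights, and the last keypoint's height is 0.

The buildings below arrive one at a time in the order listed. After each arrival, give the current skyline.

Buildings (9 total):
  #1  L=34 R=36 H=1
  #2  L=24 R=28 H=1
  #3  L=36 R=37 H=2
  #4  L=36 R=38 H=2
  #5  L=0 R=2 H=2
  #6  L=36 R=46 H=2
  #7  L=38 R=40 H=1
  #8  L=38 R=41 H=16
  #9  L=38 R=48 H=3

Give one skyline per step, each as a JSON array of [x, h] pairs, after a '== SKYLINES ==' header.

== SKYLINES ==
[[34,1],[36,0]]
[[24,1],[28,0],[34,1],[36,0]]
[[24,1],[28,0],[34,1],[36,2],[37,0]]
[[24,1],[28,0],[34,1],[36,2],[38,0]]
[[0,2],[2,0],[24,1],[28,0],[34,1],[36,2],[38,0]]
[[0,2],[2,0],[24,1],[28,0],[34,1],[36,2],[46,0]]
[[0,2],[2,0],[24,1],[28,0],[34,1],[36,2],[46,0]]
[[0,2],[2,0],[24,1],[28,0],[34,1],[36,2],[38,16],[41,2],[46,0]]
[[0,2],[2,0],[24,1],[28,0],[34,1],[36,2],[38,16],[41,3],[48,0]]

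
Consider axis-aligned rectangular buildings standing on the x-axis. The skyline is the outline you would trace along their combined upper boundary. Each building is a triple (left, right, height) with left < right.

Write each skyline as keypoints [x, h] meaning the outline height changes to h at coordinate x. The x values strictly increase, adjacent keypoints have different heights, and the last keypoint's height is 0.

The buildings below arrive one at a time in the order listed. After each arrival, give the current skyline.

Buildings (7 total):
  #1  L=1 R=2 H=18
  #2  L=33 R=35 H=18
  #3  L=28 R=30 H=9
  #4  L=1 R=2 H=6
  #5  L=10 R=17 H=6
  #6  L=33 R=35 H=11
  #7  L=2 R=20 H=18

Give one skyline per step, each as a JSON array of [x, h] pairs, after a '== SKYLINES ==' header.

== SKYLINES ==
[[1,18],[2,0]]
[[1,18],[2,0],[33,18],[35,0]]
[[1,18],[2,0],[28,9],[30,0],[33,18],[35,0]]
[[1,18],[2,0],[28,9],[30,0],[33,18],[35,0]]
[[1,18],[2,0],[10,6],[17,0],[28,9],[30,0],[33,18],[35,0]]
[[1,18],[2,0],[10,6],[17,0],[28,9],[30,0],[33,18],[35,0]]
[[1,18],[20,0],[28,9],[30,0],[33,18],[35,0]]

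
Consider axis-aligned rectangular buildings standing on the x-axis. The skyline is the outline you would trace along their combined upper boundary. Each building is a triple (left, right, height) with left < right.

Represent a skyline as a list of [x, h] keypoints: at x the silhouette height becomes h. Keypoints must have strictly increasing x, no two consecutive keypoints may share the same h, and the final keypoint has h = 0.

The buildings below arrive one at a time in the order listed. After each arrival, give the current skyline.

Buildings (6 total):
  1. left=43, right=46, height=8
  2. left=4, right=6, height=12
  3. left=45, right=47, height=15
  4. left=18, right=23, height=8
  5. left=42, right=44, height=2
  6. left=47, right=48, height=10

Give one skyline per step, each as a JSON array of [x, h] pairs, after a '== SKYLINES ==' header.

== SKYLINES ==
[[43,8],[46,0]]
[[4,12],[6,0],[43,8],[46,0]]
[[4,12],[6,0],[43,8],[45,15],[47,0]]
[[4,12],[6,0],[18,8],[23,0],[43,8],[45,15],[47,0]]
[[4,12],[6,0],[18,8],[23,0],[42,2],[43,8],[45,15],[47,0]]
[[4,12],[6,0],[18,8],[23,0],[42,2],[43,8],[45,15],[47,10],[48,0]]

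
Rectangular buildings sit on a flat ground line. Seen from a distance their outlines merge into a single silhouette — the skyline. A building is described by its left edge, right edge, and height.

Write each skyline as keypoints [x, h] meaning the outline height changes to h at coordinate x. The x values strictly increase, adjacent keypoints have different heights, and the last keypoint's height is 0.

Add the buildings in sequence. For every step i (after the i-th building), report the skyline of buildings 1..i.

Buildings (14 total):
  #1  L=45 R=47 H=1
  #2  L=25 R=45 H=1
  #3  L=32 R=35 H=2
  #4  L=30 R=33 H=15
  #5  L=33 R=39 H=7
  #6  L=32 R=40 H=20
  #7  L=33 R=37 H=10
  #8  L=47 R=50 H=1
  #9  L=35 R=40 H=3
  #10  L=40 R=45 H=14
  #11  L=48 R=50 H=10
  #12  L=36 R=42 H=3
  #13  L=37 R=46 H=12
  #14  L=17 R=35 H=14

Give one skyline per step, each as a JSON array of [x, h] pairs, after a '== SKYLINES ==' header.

== SKYLINES ==
[[45,1],[47,0]]
[[25,1],[47,0]]
[[25,1],[32,2],[35,1],[47,0]]
[[25,1],[30,15],[33,2],[35,1],[47,0]]
[[25,1],[30,15],[33,7],[39,1],[47,0]]
[[25,1],[30,15],[32,20],[40,1],[47,0]]
[[25,1],[30,15],[32,20],[40,1],[47,0]]
[[25,1],[30,15],[32,20],[40,1],[50,0]]
[[25,1],[30,15],[32,20],[40,1],[50,0]]
[[25,1],[30,15],[32,20],[40,14],[45,1],[50,0]]
[[25,1],[30,15],[32,20],[40,14],[45,1],[48,10],[50,0]]
[[25,1],[30,15],[32,20],[40,14],[45,1],[48,10],[50,0]]
[[25,1],[30,15],[32,20],[40,14],[45,12],[46,1],[48,10],[50,0]]
[[17,14],[30,15],[32,20],[40,14],[45,12],[46,1],[48,10],[50,0]]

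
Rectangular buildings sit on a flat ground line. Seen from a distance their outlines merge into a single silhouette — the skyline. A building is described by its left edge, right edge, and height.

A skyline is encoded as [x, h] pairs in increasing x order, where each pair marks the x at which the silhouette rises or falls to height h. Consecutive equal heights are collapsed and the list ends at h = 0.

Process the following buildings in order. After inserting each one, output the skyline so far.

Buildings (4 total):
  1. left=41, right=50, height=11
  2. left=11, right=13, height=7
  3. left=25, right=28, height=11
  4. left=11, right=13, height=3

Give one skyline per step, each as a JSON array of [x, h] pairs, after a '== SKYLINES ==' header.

== SKYLINES ==
[[41,11],[50,0]]
[[11,7],[13,0],[41,11],[50,0]]
[[11,7],[13,0],[25,11],[28,0],[41,11],[50,0]]
[[11,7],[13,0],[25,11],[28,0],[41,11],[50,0]]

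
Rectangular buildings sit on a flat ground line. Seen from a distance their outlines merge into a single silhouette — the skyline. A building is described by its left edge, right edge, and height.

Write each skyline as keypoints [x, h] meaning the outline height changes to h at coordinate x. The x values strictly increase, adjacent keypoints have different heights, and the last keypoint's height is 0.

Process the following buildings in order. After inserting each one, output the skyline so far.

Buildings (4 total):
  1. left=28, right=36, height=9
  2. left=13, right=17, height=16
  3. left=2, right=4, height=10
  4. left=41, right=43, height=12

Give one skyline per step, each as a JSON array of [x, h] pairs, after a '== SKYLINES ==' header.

== SKYLINES ==
[[28,9],[36,0]]
[[13,16],[17,0],[28,9],[36,0]]
[[2,10],[4,0],[13,16],[17,0],[28,9],[36,0]]
[[2,10],[4,0],[13,16],[17,0],[28,9],[36,0],[41,12],[43,0]]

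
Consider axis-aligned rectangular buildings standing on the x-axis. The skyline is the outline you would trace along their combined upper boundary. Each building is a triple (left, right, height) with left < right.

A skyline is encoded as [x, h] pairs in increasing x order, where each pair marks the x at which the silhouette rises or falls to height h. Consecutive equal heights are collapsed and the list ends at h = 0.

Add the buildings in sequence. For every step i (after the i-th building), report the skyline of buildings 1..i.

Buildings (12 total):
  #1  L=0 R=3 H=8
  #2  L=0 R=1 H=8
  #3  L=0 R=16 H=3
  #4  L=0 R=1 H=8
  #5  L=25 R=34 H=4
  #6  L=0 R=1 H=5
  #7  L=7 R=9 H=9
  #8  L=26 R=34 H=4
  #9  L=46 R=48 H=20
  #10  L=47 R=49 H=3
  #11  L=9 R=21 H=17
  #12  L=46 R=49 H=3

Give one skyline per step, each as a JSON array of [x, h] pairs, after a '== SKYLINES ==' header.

== SKYLINES ==
[[0,8],[3,0]]
[[0,8],[3,0]]
[[0,8],[3,3],[16,0]]
[[0,8],[3,3],[16,0]]
[[0,8],[3,3],[16,0],[25,4],[34,0]]
[[0,8],[3,3],[16,0],[25,4],[34,0]]
[[0,8],[3,3],[7,9],[9,3],[16,0],[25,4],[34,0]]
[[0,8],[3,3],[7,9],[9,3],[16,0],[25,4],[34,0]]
[[0,8],[3,3],[7,9],[9,3],[16,0],[25,4],[34,0],[46,20],[48,0]]
[[0,8],[3,3],[7,9],[9,3],[16,0],[25,4],[34,0],[46,20],[48,3],[49,0]]
[[0,8],[3,3],[7,9],[9,17],[21,0],[25,4],[34,0],[46,20],[48,3],[49,0]]
[[0,8],[3,3],[7,9],[9,17],[21,0],[25,4],[34,0],[46,20],[48,3],[49,0]]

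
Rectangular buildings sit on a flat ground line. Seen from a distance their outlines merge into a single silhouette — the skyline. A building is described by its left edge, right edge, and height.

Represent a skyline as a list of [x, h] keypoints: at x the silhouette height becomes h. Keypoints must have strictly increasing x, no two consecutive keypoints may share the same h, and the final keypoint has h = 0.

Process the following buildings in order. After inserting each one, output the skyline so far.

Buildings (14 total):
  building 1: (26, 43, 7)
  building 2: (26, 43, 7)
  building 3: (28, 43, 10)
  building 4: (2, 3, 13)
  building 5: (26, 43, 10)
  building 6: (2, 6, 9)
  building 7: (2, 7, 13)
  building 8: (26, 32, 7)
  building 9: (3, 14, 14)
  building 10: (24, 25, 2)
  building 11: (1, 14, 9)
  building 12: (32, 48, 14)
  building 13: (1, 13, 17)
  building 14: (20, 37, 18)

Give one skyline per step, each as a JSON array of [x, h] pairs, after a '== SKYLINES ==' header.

== SKYLINES ==
[[26,7],[43,0]]
[[26,7],[43,0]]
[[26,7],[28,10],[43,0]]
[[2,13],[3,0],[26,7],[28,10],[43,0]]
[[2,13],[3,0],[26,10],[43,0]]
[[2,13],[3,9],[6,0],[26,10],[43,0]]
[[2,13],[7,0],[26,10],[43,0]]
[[2,13],[7,0],[26,10],[43,0]]
[[2,13],[3,14],[14,0],[26,10],[43,0]]
[[2,13],[3,14],[14,0],[24,2],[25,0],[26,10],[43,0]]
[[1,9],[2,13],[3,14],[14,0],[24,2],[25,0],[26,10],[43,0]]
[[1,9],[2,13],[3,14],[14,0],[24,2],[25,0],[26,10],[32,14],[48,0]]
[[1,17],[13,14],[14,0],[24,2],[25,0],[26,10],[32,14],[48,0]]
[[1,17],[13,14],[14,0],[20,18],[37,14],[48,0]]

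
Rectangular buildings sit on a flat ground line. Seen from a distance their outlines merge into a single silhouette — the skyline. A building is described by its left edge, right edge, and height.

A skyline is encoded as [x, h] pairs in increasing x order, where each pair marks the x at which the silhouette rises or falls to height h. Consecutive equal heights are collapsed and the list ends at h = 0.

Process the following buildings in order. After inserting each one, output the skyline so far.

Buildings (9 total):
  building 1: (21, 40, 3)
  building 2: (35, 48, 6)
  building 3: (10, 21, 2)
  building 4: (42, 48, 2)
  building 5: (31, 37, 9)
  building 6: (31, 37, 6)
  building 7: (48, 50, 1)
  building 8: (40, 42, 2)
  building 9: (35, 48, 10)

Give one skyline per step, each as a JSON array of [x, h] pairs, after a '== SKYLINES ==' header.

== SKYLINES ==
[[21,3],[40,0]]
[[21,3],[35,6],[48,0]]
[[10,2],[21,3],[35,6],[48,0]]
[[10,2],[21,3],[35,6],[48,0]]
[[10,2],[21,3],[31,9],[37,6],[48,0]]
[[10,2],[21,3],[31,9],[37,6],[48,0]]
[[10,2],[21,3],[31,9],[37,6],[48,1],[50,0]]
[[10,2],[21,3],[31,9],[37,6],[48,1],[50,0]]
[[10,2],[21,3],[31,9],[35,10],[48,1],[50,0]]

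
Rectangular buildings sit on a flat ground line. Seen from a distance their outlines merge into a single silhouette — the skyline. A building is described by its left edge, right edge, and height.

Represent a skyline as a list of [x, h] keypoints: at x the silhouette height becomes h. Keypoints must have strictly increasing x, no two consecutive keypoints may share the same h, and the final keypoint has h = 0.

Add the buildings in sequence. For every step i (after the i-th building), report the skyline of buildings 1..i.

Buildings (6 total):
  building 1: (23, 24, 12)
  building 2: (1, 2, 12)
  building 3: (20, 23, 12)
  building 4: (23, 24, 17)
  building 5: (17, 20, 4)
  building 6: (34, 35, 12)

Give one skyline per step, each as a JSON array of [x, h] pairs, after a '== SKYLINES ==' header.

== SKYLINES ==
[[23,12],[24,0]]
[[1,12],[2,0],[23,12],[24,0]]
[[1,12],[2,0],[20,12],[24,0]]
[[1,12],[2,0],[20,12],[23,17],[24,0]]
[[1,12],[2,0],[17,4],[20,12],[23,17],[24,0]]
[[1,12],[2,0],[17,4],[20,12],[23,17],[24,0],[34,12],[35,0]]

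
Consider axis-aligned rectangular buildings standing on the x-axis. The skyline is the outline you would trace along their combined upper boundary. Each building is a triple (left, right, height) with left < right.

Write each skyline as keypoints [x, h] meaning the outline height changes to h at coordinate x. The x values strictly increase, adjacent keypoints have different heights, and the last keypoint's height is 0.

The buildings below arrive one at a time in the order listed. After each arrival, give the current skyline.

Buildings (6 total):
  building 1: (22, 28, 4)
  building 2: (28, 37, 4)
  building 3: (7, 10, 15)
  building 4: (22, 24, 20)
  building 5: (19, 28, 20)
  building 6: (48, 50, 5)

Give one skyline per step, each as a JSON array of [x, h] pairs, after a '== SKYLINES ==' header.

== SKYLINES ==
[[22,4],[28,0]]
[[22,4],[37,0]]
[[7,15],[10,0],[22,4],[37,0]]
[[7,15],[10,0],[22,20],[24,4],[37,0]]
[[7,15],[10,0],[19,20],[28,4],[37,0]]
[[7,15],[10,0],[19,20],[28,4],[37,0],[48,5],[50,0]]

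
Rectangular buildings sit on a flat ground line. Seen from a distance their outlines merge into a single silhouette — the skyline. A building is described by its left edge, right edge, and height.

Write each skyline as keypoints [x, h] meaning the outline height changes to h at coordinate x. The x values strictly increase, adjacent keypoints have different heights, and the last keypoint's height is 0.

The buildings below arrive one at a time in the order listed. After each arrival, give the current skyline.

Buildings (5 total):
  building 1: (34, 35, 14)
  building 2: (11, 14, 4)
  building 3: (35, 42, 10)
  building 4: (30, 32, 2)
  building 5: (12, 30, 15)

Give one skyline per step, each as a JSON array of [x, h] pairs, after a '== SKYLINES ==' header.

== SKYLINES ==
[[34,14],[35,0]]
[[11,4],[14,0],[34,14],[35,0]]
[[11,4],[14,0],[34,14],[35,10],[42,0]]
[[11,4],[14,0],[30,2],[32,0],[34,14],[35,10],[42,0]]
[[11,4],[12,15],[30,2],[32,0],[34,14],[35,10],[42,0]]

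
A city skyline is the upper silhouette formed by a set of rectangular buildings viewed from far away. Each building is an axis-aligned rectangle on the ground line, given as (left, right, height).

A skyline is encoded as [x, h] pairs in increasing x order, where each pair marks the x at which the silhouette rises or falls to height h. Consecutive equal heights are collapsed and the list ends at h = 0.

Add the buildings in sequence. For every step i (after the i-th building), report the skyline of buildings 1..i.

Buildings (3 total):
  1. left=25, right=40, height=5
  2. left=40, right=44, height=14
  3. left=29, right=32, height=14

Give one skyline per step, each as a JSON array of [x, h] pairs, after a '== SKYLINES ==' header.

== SKYLINES ==
[[25,5],[40,0]]
[[25,5],[40,14],[44,0]]
[[25,5],[29,14],[32,5],[40,14],[44,0]]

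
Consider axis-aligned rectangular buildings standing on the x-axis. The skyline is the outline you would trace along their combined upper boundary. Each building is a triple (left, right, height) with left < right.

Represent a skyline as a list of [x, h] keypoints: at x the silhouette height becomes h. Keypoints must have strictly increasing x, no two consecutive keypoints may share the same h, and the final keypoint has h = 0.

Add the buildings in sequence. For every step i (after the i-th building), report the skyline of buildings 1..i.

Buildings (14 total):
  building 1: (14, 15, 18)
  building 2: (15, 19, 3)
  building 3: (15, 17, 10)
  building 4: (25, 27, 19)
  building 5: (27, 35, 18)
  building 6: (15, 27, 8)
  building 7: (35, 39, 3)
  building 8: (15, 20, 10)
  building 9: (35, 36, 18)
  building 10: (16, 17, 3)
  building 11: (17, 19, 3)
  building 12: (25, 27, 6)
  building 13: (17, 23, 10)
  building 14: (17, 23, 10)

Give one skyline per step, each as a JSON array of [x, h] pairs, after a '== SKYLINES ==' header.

== SKYLINES ==
[[14,18],[15,0]]
[[14,18],[15,3],[19,0]]
[[14,18],[15,10],[17,3],[19,0]]
[[14,18],[15,10],[17,3],[19,0],[25,19],[27,0]]
[[14,18],[15,10],[17,3],[19,0],[25,19],[27,18],[35,0]]
[[14,18],[15,10],[17,8],[25,19],[27,18],[35,0]]
[[14,18],[15,10],[17,8],[25,19],[27,18],[35,3],[39,0]]
[[14,18],[15,10],[20,8],[25,19],[27,18],[35,3],[39,0]]
[[14,18],[15,10],[20,8],[25,19],[27,18],[36,3],[39,0]]
[[14,18],[15,10],[20,8],[25,19],[27,18],[36,3],[39,0]]
[[14,18],[15,10],[20,8],[25,19],[27,18],[36,3],[39,0]]
[[14,18],[15,10],[20,8],[25,19],[27,18],[36,3],[39,0]]
[[14,18],[15,10],[23,8],[25,19],[27,18],[36,3],[39,0]]
[[14,18],[15,10],[23,8],[25,19],[27,18],[36,3],[39,0]]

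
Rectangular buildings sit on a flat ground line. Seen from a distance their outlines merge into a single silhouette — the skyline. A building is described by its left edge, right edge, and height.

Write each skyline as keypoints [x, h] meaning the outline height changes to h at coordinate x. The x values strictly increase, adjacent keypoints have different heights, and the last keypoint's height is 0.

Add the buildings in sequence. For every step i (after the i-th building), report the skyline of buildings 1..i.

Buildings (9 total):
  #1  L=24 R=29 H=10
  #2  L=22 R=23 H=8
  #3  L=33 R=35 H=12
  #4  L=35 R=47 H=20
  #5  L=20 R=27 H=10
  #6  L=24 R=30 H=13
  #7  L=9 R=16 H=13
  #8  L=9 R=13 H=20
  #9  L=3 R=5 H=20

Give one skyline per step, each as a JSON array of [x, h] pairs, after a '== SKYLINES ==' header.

== SKYLINES ==
[[24,10],[29,0]]
[[22,8],[23,0],[24,10],[29,0]]
[[22,8],[23,0],[24,10],[29,0],[33,12],[35,0]]
[[22,8],[23,0],[24,10],[29,0],[33,12],[35,20],[47,0]]
[[20,10],[29,0],[33,12],[35,20],[47,0]]
[[20,10],[24,13],[30,0],[33,12],[35,20],[47,0]]
[[9,13],[16,0],[20,10],[24,13],[30,0],[33,12],[35,20],[47,0]]
[[9,20],[13,13],[16,0],[20,10],[24,13],[30,0],[33,12],[35,20],[47,0]]
[[3,20],[5,0],[9,20],[13,13],[16,0],[20,10],[24,13],[30,0],[33,12],[35,20],[47,0]]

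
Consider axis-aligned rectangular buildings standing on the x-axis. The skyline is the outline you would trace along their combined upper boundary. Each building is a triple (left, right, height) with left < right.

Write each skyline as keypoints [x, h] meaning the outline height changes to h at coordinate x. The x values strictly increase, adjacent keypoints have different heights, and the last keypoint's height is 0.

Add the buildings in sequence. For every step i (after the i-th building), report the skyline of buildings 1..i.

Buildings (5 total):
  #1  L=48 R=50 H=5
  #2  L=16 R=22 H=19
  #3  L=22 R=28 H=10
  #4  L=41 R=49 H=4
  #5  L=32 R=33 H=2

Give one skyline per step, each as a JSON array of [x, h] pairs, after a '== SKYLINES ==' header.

== SKYLINES ==
[[48,5],[50,0]]
[[16,19],[22,0],[48,5],[50,0]]
[[16,19],[22,10],[28,0],[48,5],[50,0]]
[[16,19],[22,10],[28,0],[41,4],[48,5],[50,0]]
[[16,19],[22,10],[28,0],[32,2],[33,0],[41,4],[48,5],[50,0]]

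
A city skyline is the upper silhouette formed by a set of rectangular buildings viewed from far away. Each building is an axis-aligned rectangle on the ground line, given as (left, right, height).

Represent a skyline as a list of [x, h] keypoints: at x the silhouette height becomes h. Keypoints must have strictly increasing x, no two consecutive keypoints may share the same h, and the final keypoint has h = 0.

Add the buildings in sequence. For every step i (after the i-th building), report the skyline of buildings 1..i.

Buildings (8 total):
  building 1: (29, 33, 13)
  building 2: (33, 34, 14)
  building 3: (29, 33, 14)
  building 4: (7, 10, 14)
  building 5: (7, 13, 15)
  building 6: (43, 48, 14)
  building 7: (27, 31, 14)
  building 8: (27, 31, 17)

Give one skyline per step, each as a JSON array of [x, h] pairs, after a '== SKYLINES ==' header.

== SKYLINES ==
[[29,13],[33,0]]
[[29,13],[33,14],[34,0]]
[[29,14],[34,0]]
[[7,14],[10,0],[29,14],[34,0]]
[[7,15],[13,0],[29,14],[34,0]]
[[7,15],[13,0],[29,14],[34,0],[43,14],[48,0]]
[[7,15],[13,0],[27,14],[34,0],[43,14],[48,0]]
[[7,15],[13,0],[27,17],[31,14],[34,0],[43,14],[48,0]]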